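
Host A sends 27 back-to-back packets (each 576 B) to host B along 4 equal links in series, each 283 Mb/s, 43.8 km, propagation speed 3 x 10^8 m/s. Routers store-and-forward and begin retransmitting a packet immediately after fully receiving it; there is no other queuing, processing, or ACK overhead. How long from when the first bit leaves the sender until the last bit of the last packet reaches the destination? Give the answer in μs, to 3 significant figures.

1070 μs

Per-hop transmission t_tx = L/R = 4608/283000000 = 16.2827 μs.
Per-hop propagation t_prop = 43800/300000000 = 146 μs.
Pipeline fill: first packet needs 4·t_tx to clear all hops; remaining 26 packets each add one t_tx.
Total = (4+27-1)·t_tx + 4·t_prop = 30·16.2827 + 4·146 = 1070 μs.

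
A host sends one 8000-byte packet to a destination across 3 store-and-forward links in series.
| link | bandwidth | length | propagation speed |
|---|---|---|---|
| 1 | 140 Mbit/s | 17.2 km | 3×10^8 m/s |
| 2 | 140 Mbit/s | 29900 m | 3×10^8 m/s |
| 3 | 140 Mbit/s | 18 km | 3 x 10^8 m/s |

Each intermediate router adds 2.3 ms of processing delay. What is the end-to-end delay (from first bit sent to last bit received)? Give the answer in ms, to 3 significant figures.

6.19 ms

L = 8000 × 8 = 64000 bits.
Transmission delay per hop = L/R = 64000/140000000 = 0.457143 ms; 3 hops → 1.37143 ms.
Propagation delays (d/s per hop): 0.0573333, 0.0996667, 0.06 ms; sum = 0.217 ms.
Processing at 2 router(s): 2 × 2.3 ms = 4.6 ms.
End-to-end = 6.19 ms.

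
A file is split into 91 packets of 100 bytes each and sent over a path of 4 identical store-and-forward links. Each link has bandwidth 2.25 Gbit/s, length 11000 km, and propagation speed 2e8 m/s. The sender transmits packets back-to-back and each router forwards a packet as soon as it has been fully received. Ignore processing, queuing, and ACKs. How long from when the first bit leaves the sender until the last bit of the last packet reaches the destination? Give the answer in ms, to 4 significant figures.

Per-hop transmission t_tx = L/R = 800/2250000000 = 0.000355556 ms.
Per-hop propagation t_prop = 11000000/200000000 = 55 ms.
Pipeline fill: first packet needs 4·t_tx to clear all hops; remaining 90 packets each add one t_tx.
Total = (4+91-1)·t_tx + 4·t_prop = 94·0.000355556 + 4·55 = 220.0 ms.

220.0 ms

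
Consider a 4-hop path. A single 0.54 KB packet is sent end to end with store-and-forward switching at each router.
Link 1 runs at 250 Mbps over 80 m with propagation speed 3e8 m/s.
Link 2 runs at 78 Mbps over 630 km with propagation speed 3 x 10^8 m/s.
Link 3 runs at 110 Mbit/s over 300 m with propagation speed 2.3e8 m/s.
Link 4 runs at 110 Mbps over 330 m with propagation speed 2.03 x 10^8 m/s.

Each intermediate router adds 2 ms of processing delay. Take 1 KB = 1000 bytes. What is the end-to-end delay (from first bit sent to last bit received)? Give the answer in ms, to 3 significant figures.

L = 4320 bits.
Transmission delays (L/R per hop): 0.01728, 0.0553846, 0.0392727, 0.0392727 ms; sum = 0.15121 ms.
Propagation delays (d/s per hop): 0.000266667, 2.1, 0.00130435, 0.00162562 ms; sum = 2.1032 ms.
Processing at 3 router(s): 3 × 2 ms = 6 ms.
End-to-end = 8.25 ms.

8.25 ms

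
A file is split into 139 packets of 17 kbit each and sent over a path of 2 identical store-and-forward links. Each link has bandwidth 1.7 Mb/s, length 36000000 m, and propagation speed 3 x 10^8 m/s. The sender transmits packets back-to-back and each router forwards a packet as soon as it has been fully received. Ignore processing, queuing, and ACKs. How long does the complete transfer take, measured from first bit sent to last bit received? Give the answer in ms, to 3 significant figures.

Per-hop transmission t_tx = L/R = 17000/1700000 = 10 ms.
Per-hop propagation t_prop = 36000000/300000000 = 120 ms.
Pipeline fill: first packet needs 2·t_tx to clear all hops; remaining 138 packets each add one t_tx.
Total = (2+139-1)·t_tx + 2·t_prop = 140·10 + 2·120 = 1640 ms.

1640 ms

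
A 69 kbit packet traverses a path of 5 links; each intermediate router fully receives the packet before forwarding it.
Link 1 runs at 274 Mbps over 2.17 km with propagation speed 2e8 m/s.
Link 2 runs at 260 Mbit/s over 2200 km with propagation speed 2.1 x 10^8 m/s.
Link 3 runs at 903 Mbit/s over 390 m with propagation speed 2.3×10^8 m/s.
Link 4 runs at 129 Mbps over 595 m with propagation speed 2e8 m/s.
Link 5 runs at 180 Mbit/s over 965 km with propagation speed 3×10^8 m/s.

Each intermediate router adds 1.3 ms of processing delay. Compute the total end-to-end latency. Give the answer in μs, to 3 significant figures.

L = 69000 bits.
Transmission delays (L/R per hop): 251.825, 265.385, 76.412, 534.884, 383.333 μs; sum = 1511.84 μs.
Propagation delays (d/s per hop): 10.85, 10476.2, 1.69565, 2.975, 3216.67 μs; sum = 13708.4 μs.
Processing at 4 router(s): 4 × 1.3 ms = 5200 μs.
End-to-end = 20400 μs.

20400 μs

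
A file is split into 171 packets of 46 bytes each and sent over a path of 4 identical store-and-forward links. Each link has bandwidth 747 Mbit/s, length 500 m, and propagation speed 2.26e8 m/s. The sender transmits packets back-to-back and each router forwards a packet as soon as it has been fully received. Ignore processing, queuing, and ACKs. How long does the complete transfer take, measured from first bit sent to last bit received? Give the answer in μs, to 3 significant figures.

94.6 μs

Per-hop transmission t_tx = L/R = 368/747000000 = 0.492637 μs.
Per-hop propagation t_prop = 500/2.26e+08 = 2.21239 μs.
Pipeline fill: first packet needs 4·t_tx to clear all hops; remaining 170 packets each add one t_tx.
Total = (4+171-1)·t_tx + 4·t_prop = 174·0.492637 + 4·2.21239 = 94.6 μs.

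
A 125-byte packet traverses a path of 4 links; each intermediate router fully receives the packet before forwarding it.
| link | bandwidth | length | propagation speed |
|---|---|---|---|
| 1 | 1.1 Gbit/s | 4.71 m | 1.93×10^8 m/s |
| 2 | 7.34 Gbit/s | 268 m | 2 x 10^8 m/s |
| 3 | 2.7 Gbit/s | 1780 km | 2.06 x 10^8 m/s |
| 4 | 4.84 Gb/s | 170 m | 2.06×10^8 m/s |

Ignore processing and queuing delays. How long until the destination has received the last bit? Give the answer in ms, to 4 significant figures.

8.645 ms

L = 125 × 8 = 1000 bits.
Transmission delays (L/R per hop): 0.000909091, 0.00013624, 0.00037037, 0.000206612 ms; sum = 0.00162231 ms.
Propagation delays (d/s per hop): 2.44041e-05, 0.00134, 8.64078, 0.000825243 ms; sum = 8.64297 ms.
End-to-end = 8.645 ms.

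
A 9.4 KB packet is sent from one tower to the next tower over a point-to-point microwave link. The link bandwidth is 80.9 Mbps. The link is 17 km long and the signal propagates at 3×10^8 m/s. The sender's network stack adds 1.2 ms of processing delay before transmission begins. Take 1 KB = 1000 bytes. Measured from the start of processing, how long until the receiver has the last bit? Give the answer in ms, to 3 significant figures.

2.19 ms

L = 75200 bits.
Transmission delay = L/R = 75200 / 80900000 = 0.929543 ms.
Propagation delay = d/s = 17000 m / 300000000 m/s = 0.0566667 ms.
Plus processing delay 1.2 ms = 1.2 ms.
Total = 2.19 ms.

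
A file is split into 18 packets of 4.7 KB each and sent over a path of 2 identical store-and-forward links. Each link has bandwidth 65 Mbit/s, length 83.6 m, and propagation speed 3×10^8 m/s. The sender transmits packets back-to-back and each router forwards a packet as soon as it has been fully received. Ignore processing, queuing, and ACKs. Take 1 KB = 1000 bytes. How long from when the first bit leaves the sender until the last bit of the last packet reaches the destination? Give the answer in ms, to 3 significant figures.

Per-hop transmission t_tx = L/R = 37600/65000000 = 0.578462 ms.
Per-hop propagation t_prop = 83.6/300000000 = 0.000278667 ms.
Pipeline fill: first packet needs 2·t_tx to clear all hops; remaining 17 packets each add one t_tx.
Total = (2+18-1)·t_tx + 2·t_prop = 19·0.578462 + 2·0.000278667 = 11.0 ms.

11.0 ms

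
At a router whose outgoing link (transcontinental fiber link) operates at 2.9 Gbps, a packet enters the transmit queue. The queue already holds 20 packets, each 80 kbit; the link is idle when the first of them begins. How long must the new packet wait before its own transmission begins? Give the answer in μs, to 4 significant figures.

551.7 μs

Each queued packet: L/R = 80000/2900000000 = 27.5862 μs.
20 queued → 551.724 μs.
Queuing delay = 551.7 μs.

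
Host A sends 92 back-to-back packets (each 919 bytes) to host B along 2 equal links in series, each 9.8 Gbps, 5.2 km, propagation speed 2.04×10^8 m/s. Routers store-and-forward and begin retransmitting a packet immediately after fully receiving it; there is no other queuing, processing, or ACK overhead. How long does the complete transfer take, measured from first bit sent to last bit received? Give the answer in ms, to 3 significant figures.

Per-hop transmission t_tx = L/R = 7352/9800000000 = 0.000750204 ms.
Per-hop propagation t_prop = 5200/204000000 = 0.0254902 ms.
Pipeline fill: first packet needs 2·t_tx to clear all hops; remaining 91 packets each add one t_tx.
Total = (2+92-1)·t_tx + 2·t_prop = 93·0.000750204 + 2·0.0254902 = 0.121 ms.

0.121 ms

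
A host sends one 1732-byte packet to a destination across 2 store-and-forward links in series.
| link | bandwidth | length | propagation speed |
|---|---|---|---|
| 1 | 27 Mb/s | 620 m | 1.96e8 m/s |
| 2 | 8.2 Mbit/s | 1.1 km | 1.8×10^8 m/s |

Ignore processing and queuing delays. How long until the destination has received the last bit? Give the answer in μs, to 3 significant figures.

2210 μs

L = 1732 × 8 = 13856 bits.
Transmission delays (L/R per hop): 513.185, 1689.76 μs; sum = 2202.94 μs.
Propagation delays (d/s per hop): 3.16327, 6.11111 μs; sum = 9.27438 μs.
End-to-end = 2210 μs.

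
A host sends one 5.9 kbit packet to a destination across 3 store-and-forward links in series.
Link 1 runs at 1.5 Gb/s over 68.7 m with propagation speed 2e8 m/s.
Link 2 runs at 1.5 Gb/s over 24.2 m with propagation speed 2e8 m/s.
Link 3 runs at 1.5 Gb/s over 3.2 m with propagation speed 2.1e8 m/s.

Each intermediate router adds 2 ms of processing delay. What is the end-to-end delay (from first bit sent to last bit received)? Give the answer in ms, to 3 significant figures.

L = 5900 bits.
Transmission delay per hop = L/R = 5900/1500000000 = 0.00393333 ms; 3 hops → 0.0118 ms.
Propagation delays (d/s per hop): 0.0003435, 0.000121, 1.52381e-05 ms; sum = 0.000479738 ms.
Processing at 2 router(s): 2 × 2 ms = 4 ms.
End-to-end = 4.01 ms.

4.01 ms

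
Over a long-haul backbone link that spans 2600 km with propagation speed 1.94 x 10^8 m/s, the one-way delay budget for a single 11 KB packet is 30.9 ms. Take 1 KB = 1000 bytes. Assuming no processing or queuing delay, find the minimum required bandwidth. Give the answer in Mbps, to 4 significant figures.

5.029 Mbps

L = 88000 bits.
Propagation delay = 2600000 / 194000000 = 13.4021 ms.
Transmission budget = 30.9 − 13.4021 = 17.4979 ms.
R ≥ L / t_tx = 88000 bits / 0.0174979 s = 5.029 Mbps.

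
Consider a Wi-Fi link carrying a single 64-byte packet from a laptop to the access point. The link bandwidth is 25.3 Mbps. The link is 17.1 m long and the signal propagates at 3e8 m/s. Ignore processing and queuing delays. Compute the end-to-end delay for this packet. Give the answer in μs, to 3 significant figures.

20.3 μs

L = 64 × 8 = 512 bits.
Transmission delay = L/R = 512 / 25300000 = 20.2372 μs.
Propagation delay = d/s = 17.1 m / 300000000 m/s = 0.057 μs.
Total = 20.3 μs.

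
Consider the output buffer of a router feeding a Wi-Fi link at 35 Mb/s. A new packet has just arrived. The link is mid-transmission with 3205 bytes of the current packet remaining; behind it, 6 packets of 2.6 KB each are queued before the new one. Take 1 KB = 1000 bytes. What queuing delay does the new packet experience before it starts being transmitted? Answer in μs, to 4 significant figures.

Each queued packet: L/R = 20800/35000000 = 594.286 μs.
6 queued → 3565.71 μs.
Plus remaining 25640 bits of current packet: 732.571 μs.
Queuing delay = 4298 μs.

4298 μs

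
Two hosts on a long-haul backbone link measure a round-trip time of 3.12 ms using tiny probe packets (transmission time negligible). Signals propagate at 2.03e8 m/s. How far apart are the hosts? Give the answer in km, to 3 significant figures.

One-way propagation = RTT/2 = 1.56 ms.
d = s × t = 2.03e+08 × 0.00156 = 317 km.

317 km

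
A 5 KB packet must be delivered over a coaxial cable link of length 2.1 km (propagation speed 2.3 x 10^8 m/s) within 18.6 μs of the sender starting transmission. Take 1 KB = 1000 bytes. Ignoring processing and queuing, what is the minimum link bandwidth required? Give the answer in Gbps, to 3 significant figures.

L = 40000 bits.
Propagation delay = 2100 / 2.3e+08 = 9.13043 μs.
Transmission budget = 18.6 − 9.13043 = 9.46957 μs.
R ≥ L / t_tx = 40000 bits / 9.46957e-06 s = 4.22 Gbps.

4.22 Gbps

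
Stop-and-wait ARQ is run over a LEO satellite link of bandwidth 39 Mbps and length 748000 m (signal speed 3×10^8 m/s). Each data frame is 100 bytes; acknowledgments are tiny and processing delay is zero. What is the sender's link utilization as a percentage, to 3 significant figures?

t_tx = L/R = 800/39000000 = 2.05128e-05 s.
t_prop = 748000/300000000 = 0.00249333 s; RTT = 0.00498667 s.
Cycle = t_tx + RTT = 0.00500718 s.
Utilization = t_tx / cycle = 2.05128e-05/0.00500718 = 0.410 %.

0.410 %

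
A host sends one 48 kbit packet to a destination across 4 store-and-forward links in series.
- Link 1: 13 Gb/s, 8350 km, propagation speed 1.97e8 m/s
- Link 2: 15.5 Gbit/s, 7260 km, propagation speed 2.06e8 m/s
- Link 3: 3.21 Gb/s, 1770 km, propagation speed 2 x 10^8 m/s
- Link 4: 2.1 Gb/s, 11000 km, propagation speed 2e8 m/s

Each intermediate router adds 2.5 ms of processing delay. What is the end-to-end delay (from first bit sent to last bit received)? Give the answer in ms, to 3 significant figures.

L = 48000 bits.
Transmission delays (L/R per hop): 0.00369231, 0.00309677, 0.0149533, 0.0228571 ms; sum = 0.0445995 ms.
Propagation delays (d/s per hop): 42.3858, 35.2427, 8.85, 55 ms; sum = 141.479 ms.
Processing at 3 router(s): 3 × 2.5 ms = 7.5 ms.
End-to-end = 149 ms.

149 ms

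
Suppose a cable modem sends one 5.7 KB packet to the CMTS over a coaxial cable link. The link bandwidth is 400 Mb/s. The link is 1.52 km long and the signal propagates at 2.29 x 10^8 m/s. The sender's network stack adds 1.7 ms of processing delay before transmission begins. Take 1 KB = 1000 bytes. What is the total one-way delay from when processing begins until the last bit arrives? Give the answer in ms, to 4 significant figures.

L = 45600 bits.
Transmission delay = L/R = 45600 / 400000000 = 0.114 ms.
Propagation delay = d/s = 1520 m / 229000000 m/s = 0.00663755 ms.
Plus processing delay 1.7 ms = 1.7 ms.
Total = 1.821 ms.

1.821 ms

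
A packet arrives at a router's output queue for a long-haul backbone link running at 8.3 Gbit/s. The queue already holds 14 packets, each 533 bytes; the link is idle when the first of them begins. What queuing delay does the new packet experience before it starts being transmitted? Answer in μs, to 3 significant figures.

Each queued packet: L/R = 4264/8.3e+09 = 0.513735 μs.
14 queued → 7.19229 μs.
Queuing delay = 7.19 μs.

7.19 μs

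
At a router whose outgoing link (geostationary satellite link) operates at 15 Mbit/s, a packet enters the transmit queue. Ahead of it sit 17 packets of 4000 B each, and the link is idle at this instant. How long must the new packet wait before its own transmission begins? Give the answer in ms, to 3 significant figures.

Each queued packet: L/R = 32000/15000000 = 2.13333 ms.
17 queued → 36.2667 ms.
Queuing delay = 36.3 ms.

36.3 ms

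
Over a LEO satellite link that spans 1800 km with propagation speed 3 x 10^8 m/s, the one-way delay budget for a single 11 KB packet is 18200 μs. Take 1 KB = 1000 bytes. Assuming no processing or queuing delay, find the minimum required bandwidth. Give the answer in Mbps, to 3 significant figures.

7.21 Mbps

L = 88000 bits.
Propagation delay = 1800000 / 300000000 = 6000 μs.
Transmission budget = 18200 − 6000 = 12200 μs.
R ≥ L / t_tx = 88000 bits / 0.0122 s = 7.21 Mbps.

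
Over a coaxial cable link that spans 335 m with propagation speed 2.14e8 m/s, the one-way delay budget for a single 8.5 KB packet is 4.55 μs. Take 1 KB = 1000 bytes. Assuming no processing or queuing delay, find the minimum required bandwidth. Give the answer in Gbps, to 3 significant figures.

L = 68000 bits.
Propagation delay = 335 / 214000000 = 1.56542 μs.
Transmission budget = 4.55 − 1.56542 = 2.98458 μs.
R ≥ L / t_tx = 68000 bits / 2.98458e-06 s = 22.8 Gbps.

22.8 Gbps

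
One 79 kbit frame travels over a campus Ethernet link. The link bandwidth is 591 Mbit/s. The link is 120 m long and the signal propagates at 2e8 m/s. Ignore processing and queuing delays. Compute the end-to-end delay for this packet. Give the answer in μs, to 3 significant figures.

L = 79000 bits.
Transmission delay = L/R = 79000 / 591000000 = 133.672 μs.
Propagation delay = d/s = 120 m / 200000000 m/s = 0.6 μs.
Total = 134 μs.

134 μs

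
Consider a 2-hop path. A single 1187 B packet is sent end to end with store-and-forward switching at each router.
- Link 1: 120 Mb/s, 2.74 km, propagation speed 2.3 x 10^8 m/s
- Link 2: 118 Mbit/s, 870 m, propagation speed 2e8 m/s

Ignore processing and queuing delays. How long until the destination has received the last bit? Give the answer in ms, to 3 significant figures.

L = 1187 × 8 = 9496 bits.
Transmission delays (L/R per hop): 0.0791333, 0.0804746 ms; sum = 0.159608 ms.
Propagation delays (d/s per hop): 0.011913, 0.00435 ms; sum = 0.016263 ms.
End-to-end = 0.176 ms.

0.176 ms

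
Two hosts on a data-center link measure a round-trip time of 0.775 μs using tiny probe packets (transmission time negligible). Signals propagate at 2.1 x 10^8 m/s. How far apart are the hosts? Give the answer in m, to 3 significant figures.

One-way propagation = RTT/2 = 0.3875 μs.
d = s × t = 210000000 × 3.875e-07 = 81.4 m.

81.4 m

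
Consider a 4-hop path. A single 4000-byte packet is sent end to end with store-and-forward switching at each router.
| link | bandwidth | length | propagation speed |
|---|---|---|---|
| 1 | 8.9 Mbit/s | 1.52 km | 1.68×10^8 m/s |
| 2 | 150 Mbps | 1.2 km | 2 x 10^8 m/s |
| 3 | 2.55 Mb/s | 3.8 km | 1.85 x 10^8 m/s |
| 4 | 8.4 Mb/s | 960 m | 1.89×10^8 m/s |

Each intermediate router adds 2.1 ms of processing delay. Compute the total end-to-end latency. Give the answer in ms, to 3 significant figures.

26.5 ms

L = 4000 × 8 = 32000 bits.
Transmission delays (L/R per hop): 3.59551, 0.213333, 12.549, 3.80952 ms; sum = 20.1674 ms.
Propagation delays (d/s per hop): 0.00904762, 0.006, 0.0205405, 0.00507937 ms; sum = 0.0406675 ms.
Processing at 3 router(s): 3 × 2.1 ms = 6.3 ms.
End-to-end = 26.5 ms.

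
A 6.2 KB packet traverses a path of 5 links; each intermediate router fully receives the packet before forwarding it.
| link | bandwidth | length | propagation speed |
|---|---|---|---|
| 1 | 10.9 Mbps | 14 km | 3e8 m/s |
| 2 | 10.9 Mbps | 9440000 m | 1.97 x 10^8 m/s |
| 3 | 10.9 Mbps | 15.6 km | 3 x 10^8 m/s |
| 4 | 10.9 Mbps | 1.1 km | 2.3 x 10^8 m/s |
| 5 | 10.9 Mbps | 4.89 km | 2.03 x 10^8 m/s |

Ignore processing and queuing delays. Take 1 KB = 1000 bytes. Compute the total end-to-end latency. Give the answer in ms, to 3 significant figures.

70.8 ms

L = 49600 bits.
Transmission delay per hop = L/R = 49600/10900000 = 4.55046 ms; 5 hops → 22.7523 ms.
Propagation delays (d/s per hop): 0.0466667, 47.9188, 0.052, 0.00478261, 0.0240887 ms; sum = 48.0463 ms.
End-to-end = 70.8 ms.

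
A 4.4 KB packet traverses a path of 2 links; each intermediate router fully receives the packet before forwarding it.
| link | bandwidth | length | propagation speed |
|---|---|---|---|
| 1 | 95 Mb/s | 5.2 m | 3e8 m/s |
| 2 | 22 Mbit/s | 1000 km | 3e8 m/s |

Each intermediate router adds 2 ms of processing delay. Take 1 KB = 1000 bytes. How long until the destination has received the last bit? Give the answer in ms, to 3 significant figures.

7.30 ms

L = 35200 bits.
Transmission delays (L/R per hop): 0.370526, 1.6 ms; sum = 1.97053 ms.
Propagation delays (d/s per hop): 1.73333e-05, 3.33333 ms; sum = 3.33335 ms.
Processing at 1 router(s): 1 × 2 ms = 2 ms.
End-to-end = 7.30 ms.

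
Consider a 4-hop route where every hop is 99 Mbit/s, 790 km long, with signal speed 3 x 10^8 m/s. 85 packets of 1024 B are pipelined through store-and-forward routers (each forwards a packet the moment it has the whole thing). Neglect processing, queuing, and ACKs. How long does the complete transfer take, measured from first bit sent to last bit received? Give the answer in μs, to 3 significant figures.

Per-hop transmission t_tx = L/R = 8192/99000000 = 82.7475 μs.
Per-hop propagation t_prop = 790000/300000000 = 2633.33 μs.
Pipeline fill: first packet needs 4·t_tx to clear all hops; remaining 84 packets each add one t_tx.
Total = (4+85-1)·t_tx + 4·t_prop = 88·82.7475 + 4·2633.33 = 17800 μs.

17800 μs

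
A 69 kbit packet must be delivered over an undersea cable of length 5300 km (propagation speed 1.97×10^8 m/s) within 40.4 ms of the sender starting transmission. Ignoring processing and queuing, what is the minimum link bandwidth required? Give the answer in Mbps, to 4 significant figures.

Propagation delay = 5300000 / 197000000 = 26.9036 ms.
Transmission budget = 40.4 − 26.9036 = 13.4964 ms.
R ≥ L / t_tx = 69000 bits / 0.0134964 s = 5.112 Mbps.

5.112 Mbps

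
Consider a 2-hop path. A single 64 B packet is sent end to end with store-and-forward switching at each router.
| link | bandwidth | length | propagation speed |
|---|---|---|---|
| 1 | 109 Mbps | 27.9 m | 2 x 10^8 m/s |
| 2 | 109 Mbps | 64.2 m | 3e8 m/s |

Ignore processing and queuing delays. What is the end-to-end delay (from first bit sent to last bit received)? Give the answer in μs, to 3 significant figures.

L = 64 × 8 = 512 bits.
Transmission delay per hop = L/R = 512/109000000 = 4.69725 μs; 2 hops → 9.3945 μs.
Propagation delays (d/s per hop): 0.1395, 0.214 μs; sum = 0.3535 μs.
End-to-end = 9.75 μs.

9.75 μs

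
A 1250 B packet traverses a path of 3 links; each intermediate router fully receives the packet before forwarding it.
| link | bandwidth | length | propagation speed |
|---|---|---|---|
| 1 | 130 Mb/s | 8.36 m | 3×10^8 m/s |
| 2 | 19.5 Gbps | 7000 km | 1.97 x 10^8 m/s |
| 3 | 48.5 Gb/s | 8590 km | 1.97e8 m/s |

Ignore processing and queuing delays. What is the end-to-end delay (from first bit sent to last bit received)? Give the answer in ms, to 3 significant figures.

79.2 ms

L = 1250 × 8 = 10000 bits.
Transmission delays (L/R per hop): 0.0769231, 0.000512821, 0.000206186 ms; sum = 0.0776421 ms.
Propagation delays (d/s per hop): 2.78667e-05, 35.533, 43.6041 ms; sum = 79.1371 ms.
End-to-end = 79.2 ms.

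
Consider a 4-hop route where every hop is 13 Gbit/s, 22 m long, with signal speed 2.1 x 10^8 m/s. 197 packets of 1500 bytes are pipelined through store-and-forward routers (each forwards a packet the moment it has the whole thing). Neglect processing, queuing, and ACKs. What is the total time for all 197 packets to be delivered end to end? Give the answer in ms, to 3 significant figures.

0.185 ms

Per-hop transmission t_tx = L/R = 12000/13000000000 = 0.000923077 ms.
Per-hop propagation t_prop = 22/210000000 = 0.000104762 ms.
Pipeline fill: first packet needs 4·t_tx to clear all hops; remaining 196 packets each add one t_tx.
Total = (4+197-1)·t_tx + 4·t_prop = 200·0.000923077 + 4·0.000104762 = 0.185 ms.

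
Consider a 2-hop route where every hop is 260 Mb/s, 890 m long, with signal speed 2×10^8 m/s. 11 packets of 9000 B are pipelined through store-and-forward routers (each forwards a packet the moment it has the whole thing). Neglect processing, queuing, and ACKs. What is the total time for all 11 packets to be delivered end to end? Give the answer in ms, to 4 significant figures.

3.332 ms

Per-hop transmission t_tx = L/R = 72000/260000000 = 0.276923 ms.
Per-hop propagation t_prop = 890/200000000 = 0.00445 ms.
Pipeline fill: first packet needs 2·t_tx to clear all hops; remaining 10 packets each add one t_tx.
Total = (2+11-1)·t_tx + 2·t_prop = 12·0.276923 + 2·0.00445 = 3.332 ms.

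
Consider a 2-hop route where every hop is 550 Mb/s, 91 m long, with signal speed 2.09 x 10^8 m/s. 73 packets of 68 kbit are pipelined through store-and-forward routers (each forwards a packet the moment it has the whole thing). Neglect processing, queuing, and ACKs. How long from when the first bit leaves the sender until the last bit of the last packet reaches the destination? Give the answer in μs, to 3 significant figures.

9150 μs

Per-hop transmission t_tx = L/R = 68000/550000000 = 123.636 μs.
Per-hop propagation t_prop = 91/209000000 = 0.435407 μs.
Pipeline fill: first packet needs 2·t_tx to clear all hops; remaining 72 packets each add one t_tx.
Total = (2+73-1)·t_tx + 2·t_prop = 74·123.636 + 2·0.435407 = 9150 μs.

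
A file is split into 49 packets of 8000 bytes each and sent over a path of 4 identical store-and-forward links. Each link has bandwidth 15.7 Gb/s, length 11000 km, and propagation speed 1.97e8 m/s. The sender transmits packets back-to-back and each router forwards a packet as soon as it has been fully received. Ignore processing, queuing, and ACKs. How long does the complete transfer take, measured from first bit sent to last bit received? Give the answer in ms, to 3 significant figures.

Per-hop transmission t_tx = L/R = 64000/15700000000 = 0.00407643 ms.
Per-hop propagation t_prop = 11000000/197000000 = 55.8376 ms.
Pipeline fill: first packet needs 4·t_tx to clear all hops; remaining 48 packets each add one t_tx.
Total = (4+49-1)·t_tx + 4·t_prop = 52·0.00407643 + 4·55.8376 = 224 ms.

224 ms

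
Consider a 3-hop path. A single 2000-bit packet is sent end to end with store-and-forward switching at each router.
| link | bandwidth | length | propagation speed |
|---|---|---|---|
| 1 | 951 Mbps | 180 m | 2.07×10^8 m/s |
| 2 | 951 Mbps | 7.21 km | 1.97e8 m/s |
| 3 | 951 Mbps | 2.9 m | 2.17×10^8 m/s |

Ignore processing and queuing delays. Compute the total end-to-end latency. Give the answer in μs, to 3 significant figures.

43.8 μs

Transmission delay per hop = L/R = 2000/951000000 = 2.10305 μs; 3 hops → 6.30915 μs.
Propagation delays (d/s per hop): 0.869565, 36.599, 0.0133641 μs; sum = 37.4819 μs.
End-to-end = 43.8 μs.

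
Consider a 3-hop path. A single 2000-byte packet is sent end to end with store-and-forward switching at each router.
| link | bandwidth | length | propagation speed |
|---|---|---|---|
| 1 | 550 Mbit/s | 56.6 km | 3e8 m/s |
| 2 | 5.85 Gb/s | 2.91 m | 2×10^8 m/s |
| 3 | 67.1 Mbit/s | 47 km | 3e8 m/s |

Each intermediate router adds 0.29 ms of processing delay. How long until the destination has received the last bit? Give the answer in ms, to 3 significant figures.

L = 2000 × 8 = 16000 bits.
Transmission delays (L/R per hop): 0.0290909, 0.00273504, 0.23845 ms; sum = 0.270276 ms.
Propagation delays (d/s per hop): 0.188667, 1.455e-05, 0.156667 ms; sum = 0.345348 ms.
Processing at 2 router(s): 2 × 0.29 ms = 0.58 ms.
End-to-end = 1.20 ms.

1.20 ms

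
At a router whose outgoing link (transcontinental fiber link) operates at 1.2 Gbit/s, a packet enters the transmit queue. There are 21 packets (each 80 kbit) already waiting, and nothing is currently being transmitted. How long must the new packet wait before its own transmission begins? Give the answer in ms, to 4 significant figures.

Each queued packet: L/R = 80000/1200000000 = 0.0666667 ms.
21 queued → 1.4 ms.
Queuing delay = 1.400 ms.

1.400 ms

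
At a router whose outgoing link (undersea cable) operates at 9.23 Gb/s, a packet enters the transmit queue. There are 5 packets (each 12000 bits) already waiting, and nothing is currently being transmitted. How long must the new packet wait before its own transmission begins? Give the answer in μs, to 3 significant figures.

6.50 μs

Each queued packet: L/R = 12000/9230000000 = 1.30011 μs.
5 queued → 6.50054 μs.
Queuing delay = 6.50 μs.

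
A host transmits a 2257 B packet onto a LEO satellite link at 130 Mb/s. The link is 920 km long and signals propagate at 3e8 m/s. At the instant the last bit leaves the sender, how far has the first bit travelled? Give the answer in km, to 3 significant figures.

41.7 km

t_tx = L/R = 18056/130000000 = 0.000138892 s.
Distance = s × t_tx = 300000000 × 0.000138892 = 41.7 km.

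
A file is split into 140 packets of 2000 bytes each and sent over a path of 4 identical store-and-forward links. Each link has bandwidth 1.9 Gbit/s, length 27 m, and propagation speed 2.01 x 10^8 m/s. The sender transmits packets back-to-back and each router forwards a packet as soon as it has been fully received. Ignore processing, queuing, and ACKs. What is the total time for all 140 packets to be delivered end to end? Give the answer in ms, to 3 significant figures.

Per-hop transmission t_tx = L/R = 16000/1900000000 = 0.00842105 ms.
Per-hop propagation t_prop = 27/2.01e+08 = 0.000134328 ms.
Pipeline fill: first packet needs 4·t_tx to clear all hops; remaining 139 packets each add one t_tx.
Total = (4+140-1)·t_tx + 4·t_prop = 143·0.00842105 + 4·0.000134328 = 1.20 ms.

1.20 ms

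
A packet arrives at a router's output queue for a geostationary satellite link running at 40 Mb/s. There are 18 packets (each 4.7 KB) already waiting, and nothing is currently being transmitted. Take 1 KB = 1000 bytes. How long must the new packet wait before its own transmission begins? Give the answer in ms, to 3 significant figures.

16.9 ms

Each queued packet: L/R = 37600/40000000 = 0.94 ms.
18 queued → 16.92 ms.
Queuing delay = 16.9 ms.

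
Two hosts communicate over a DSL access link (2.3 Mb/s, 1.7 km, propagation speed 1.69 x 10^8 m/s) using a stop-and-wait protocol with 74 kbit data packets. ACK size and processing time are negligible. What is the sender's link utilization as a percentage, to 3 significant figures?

t_tx = L/R = 74000/2300000 = 0.0321739 s.
t_prop = 1700/169000000 = 1.00592e-05 s; RTT = 2.01183e-05 s.
Cycle = t_tx + RTT = 0.032194 s.
Utilization = t_tx / cycle = 0.0321739/0.032194 = 99.9 %.

99.9 %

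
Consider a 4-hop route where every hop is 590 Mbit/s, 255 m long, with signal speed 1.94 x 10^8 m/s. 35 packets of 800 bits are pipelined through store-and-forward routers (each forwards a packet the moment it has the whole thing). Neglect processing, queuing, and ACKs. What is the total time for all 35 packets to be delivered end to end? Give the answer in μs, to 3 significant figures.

56.8 μs

Per-hop transmission t_tx = L/R = 800/590000000 = 1.35593 μs.
Per-hop propagation t_prop = 255/194000000 = 1.31443 μs.
Pipeline fill: first packet needs 4·t_tx to clear all hops; remaining 34 packets each add one t_tx.
Total = (4+35-1)·t_tx + 4·t_prop = 38·1.35593 + 4·1.31443 = 56.8 μs.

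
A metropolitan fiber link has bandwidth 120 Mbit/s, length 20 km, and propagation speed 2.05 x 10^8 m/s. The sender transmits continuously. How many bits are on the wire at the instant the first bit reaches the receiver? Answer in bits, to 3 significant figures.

Propagation delay = 20000 / 2.05e+08 = 9.7561e-05 s.
BDP = R × t_prop = 120000000 × 9.7561e-05 = 11707.3 bits.

11700 bits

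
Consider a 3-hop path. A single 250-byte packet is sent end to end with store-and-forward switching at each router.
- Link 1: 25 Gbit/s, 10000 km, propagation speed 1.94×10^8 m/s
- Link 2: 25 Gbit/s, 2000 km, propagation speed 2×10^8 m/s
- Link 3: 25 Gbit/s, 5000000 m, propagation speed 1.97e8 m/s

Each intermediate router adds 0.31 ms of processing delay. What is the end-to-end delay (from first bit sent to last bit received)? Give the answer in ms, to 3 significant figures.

87.5 ms

L = 250 × 8 = 2000 bits.
Transmission delay per hop = L/R = 2000/25000000000 = 8e-05 ms; 3 hops → 0.00024 ms.
Propagation delays (d/s per hop): 51.5464, 10, 25.3807 ms; sum = 86.9271 ms.
Processing at 2 router(s): 2 × 0.31 ms = 0.62 ms.
End-to-end = 87.5 ms.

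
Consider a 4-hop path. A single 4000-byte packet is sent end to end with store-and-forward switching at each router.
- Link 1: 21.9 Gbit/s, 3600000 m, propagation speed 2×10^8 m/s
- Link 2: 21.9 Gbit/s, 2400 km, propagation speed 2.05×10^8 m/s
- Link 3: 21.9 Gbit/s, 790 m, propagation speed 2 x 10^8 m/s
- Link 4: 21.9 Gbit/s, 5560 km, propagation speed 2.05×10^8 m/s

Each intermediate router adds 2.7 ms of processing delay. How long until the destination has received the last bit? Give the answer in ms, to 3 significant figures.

64.9 ms

L = 4000 × 8 = 32000 bits.
Transmission delay per hop = L/R = 32000/21900000000 = 0.00146119 ms; 4 hops → 0.00584475 ms.
Propagation delays (d/s per hop): 18, 11.7073, 0.00395, 27.122 ms; sum = 56.8332 ms.
Processing at 3 router(s): 3 × 2.7 ms = 8.1 ms.
End-to-end = 64.9 ms.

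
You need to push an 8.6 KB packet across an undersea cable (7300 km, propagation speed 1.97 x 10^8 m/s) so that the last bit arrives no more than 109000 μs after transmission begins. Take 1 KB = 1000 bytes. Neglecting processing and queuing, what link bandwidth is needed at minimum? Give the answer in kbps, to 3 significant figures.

L = 68800 bits.
Propagation delay = 7300000 / 197000000 = 37055.8 μs.
Transmission budget = 109000 − 37055.8 = 71944.2 μs.
R ≥ L / t_tx = 68800 bits / 0.0719442 s = 956 kbps.

956 kbps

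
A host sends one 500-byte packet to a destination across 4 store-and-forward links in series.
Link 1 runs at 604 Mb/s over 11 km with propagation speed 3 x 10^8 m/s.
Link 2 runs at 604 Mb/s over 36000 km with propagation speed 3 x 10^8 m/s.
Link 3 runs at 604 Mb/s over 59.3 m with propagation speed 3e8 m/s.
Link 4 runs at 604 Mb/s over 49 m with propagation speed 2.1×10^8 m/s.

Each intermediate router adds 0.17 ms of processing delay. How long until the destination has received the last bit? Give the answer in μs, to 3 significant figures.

121000 μs

L = 500 × 8 = 4000 bits.
Transmission delay per hop = L/R = 4000/604000000 = 6.62252 μs; 4 hops → 26.4901 μs.
Propagation delays (d/s per hop): 36.6667, 120000, 0.197667, 0.233333 μs; sum = 120037 μs.
Processing at 3 router(s): 3 × 0.17 ms = 510 μs.
End-to-end = 121000 μs.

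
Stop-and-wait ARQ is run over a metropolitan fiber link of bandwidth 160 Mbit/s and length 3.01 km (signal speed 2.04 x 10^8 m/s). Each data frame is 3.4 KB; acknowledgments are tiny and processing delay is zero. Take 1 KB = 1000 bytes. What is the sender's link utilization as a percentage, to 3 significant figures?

85.2 %

t_tx = L/R = 27200/160000000 = 0.00017 s.
t_prop = 3010/204000000 = 1.47549e-05 s; RTT = 2.95098e-05 s.
Cycle = t_tx + RTT = 0.00019951 s.
Utilization = t_tx / cycle = 0.00017/0.00019951 = 85.2 %.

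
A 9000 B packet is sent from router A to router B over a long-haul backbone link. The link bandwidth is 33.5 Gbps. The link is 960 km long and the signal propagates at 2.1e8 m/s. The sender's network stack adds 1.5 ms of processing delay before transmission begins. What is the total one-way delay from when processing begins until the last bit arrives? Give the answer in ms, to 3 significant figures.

6.07 ms

L = 9000 × 8 = 72000 bits.
Transmission delay = L/R = 72000 / 33500000000 = 0.00214925 ms.
Propagation delay = d/s = 960000 m / 210000000 m/s = 4.57143 ms.
Plus processing delay 1.5 ms = 1.5 ms.
Total = 6.07 ms.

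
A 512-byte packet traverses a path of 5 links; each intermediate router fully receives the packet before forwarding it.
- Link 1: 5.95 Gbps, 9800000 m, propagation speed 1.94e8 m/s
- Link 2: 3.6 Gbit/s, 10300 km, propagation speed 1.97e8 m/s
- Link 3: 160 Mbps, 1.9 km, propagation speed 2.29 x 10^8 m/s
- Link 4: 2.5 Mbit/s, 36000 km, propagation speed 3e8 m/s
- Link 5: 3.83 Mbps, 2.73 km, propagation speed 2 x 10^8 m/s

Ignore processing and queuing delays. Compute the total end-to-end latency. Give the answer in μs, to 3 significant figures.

L = 512 × 8 = 4096 bits.
Transmission delays (L/R per hop): 0.688403, 1.13778, 25.6, 1638.4, 1069.45 μs; sum = 2735.28 μs.
Propagation delays (d/s per hop): 50515.5, 52284.3, 8.29694, 120000, 13.65 μs; sum = 222822 μs.
End-to-end = 226000 μs.

226000 μs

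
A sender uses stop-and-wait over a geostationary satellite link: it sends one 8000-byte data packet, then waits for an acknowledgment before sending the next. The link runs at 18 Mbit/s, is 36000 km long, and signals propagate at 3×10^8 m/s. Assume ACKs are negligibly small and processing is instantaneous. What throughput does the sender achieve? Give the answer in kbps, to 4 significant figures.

t_tx = L/R = 64000/18000000 = 0.00355556 s.
t_prop = 36000000/300000000 = 0.12 s; RTT = 0.24 s.
Cycle = t_tx + RTT = 0.243556 s.
Throughput = L / cycle = 64000 / 0.243556 = 262.8 kbps.

262.8 kbps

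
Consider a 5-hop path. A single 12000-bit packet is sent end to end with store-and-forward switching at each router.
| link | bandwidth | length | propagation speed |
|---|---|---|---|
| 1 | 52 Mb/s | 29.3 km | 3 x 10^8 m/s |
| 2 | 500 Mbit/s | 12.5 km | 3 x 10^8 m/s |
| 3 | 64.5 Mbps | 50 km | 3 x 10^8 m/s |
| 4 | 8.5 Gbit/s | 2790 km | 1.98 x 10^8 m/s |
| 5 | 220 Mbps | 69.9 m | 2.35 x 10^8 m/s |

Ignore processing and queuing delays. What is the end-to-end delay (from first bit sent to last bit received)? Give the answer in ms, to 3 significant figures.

14.9 ms

Transmission delays (L/R per hop): 0.230769, 0.024, 0.186047, 0.00141176, 0.0545455 ms; sum = 0.496773 ms.
Propagation delays (d/s per hop): 0.0976667, 0.0416667, 0.166667, 14.0909, 0.000297447 ms; sum = 14.3972 ms.
End-to-end = 14.9 ms.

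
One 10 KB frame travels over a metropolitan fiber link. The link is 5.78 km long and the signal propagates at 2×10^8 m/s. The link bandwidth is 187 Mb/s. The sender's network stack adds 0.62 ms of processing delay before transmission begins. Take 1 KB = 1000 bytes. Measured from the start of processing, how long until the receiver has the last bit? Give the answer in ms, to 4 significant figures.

1.077 ms

L = 80000 bits.
Transmission delay = L/R = 80000 / 187000000 = 0.427807 ms.
Propagation delay = d/s = 5780 m / 200000000 m/s = 0.0289 ms.
Plus processing delay 0.62 ms = 0.62 ms.
Total = 1.077 ms.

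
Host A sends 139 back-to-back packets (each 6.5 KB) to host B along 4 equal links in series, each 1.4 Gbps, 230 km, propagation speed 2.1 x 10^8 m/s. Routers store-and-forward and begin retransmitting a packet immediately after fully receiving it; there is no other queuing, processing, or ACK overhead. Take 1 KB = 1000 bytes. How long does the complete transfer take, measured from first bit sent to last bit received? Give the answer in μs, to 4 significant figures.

9655 μs

Per-hop transmission t_tx = L/R = 52000/1400000000 = 37.1429 μs.
Per-hop propagation t_prop = 230000/210000000 = 1095.24 μs.
Pipeline fill: first packet needs 4·t_tx to clear all hops; remaining 138 packets each add one t_tx.
Total = (4+139-1)·t_tx + 4·t_prop = 142·37.1429 + 4·1095.24 = 9655 μs.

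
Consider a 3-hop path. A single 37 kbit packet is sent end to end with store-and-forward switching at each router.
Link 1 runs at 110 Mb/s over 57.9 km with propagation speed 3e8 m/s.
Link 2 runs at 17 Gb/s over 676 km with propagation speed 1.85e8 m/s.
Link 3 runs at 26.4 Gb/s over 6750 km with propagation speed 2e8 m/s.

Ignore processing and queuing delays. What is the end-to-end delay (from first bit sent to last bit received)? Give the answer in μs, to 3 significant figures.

37900 μs

L = 37000 bits.
Transmission delays (L/R per hop): 336.364, 2.17647, 1.40152 μs; sum = 339.942 μs.
Propagation delays (d/s per hop): 193, 3654.05, 33750 μs; sum = 37597.1 μs.
End-to-end = 37900 μs.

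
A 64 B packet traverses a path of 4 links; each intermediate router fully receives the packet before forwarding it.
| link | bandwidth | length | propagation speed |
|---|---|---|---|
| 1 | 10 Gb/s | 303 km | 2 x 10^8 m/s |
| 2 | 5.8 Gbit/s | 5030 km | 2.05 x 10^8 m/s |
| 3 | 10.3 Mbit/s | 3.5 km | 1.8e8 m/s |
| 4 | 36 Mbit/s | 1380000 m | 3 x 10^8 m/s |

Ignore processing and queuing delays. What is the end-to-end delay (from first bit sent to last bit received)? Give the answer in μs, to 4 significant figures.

30740 μs

L = 64 × 8 = 512 bits.
Transmission delays (L/R per hop): 0.0512, 0.0882759, 49.7087, 14.2222 μs; sum = 64.0704 μs.
Propagation delays (d/s per hop): 1515, 24536.6, 19.4444, 4600 μs; sum = 30671 μs.
End-to-end = 30740 μs.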